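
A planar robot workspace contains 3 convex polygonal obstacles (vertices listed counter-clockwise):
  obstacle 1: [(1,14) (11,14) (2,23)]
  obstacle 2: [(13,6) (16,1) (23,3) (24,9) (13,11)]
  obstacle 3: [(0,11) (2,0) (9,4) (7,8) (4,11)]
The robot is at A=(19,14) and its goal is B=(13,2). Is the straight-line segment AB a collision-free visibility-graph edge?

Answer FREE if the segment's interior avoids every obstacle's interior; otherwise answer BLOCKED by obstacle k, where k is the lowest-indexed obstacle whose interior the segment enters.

BLOCKED by obstacle 2

Obstacle 1 [(1,14) (11,14) (2,23)]:
  edge (1,14)–(11,14): clear
  edge (11,14)–(2,23): clear
  edge (2,23)–(1,14): clear
  midpoint (16,8) outside
  → clear
Obstacle 2 [(13,6) (16,1) (23,3) (24,9) (13,11)]:
  edge (13,6)–(16,1): crosses AB
  edge (16,1)–(23,3): clear
  edge (23,3)–(24,9): clear
  edge (24,9)–(13,11): crosses AB
  edge (13,11)–(13,6): clear
  → BLOCKED
Obstacle 3 [(0,11) (2,0) (9,4) (7,8) (4,11)]:
  edge (0,11)–(2,0): clear
  edge (2,0)–(9,4): clear
  edge (9,4)–(7,8): clear
  edge (7,8)–(4,11): clear
  edge (4,11)–(0,11): clear
  midpoint (16,8) outside
  → clear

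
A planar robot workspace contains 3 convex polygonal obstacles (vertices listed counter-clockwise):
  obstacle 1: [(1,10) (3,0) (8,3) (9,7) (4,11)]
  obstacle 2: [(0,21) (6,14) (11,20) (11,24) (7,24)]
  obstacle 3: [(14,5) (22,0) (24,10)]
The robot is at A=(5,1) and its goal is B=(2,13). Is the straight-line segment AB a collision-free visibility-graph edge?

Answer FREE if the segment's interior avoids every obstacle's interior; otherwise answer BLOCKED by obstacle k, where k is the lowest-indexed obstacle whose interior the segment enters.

BLOCKED by obstacle 1

Obstacle 1 [(1,10) (3,0) (8,3) (9,7) (4,11)]:
  edge (1,10)–(3,0): clear
  edge (3,0)–(8,3): crosses AB
  edge (8,3)–(9,7): clear
  edge (9,7)–(4,11): clear
  edge (4,11)–(1,10): crosses AB
  → BLOCKED
Obstacle 2 [(0,21) (6,14) (11,20) (11,24) (7,24)]:
  edge (0,21)–(6,14): clear
  edge (6,14)–(11,20): clear
  edge (11,20)–(11,24): clear
  edge (11,24)–(7,24): clear
  edge (7,24)–(0,21): clear
  midpoint (7/2,7) outside
  → clear
Obstacle 3 [(14,5) (22,0) (24,10)]:
  edge (14,5)–(22,0): clear
  edge (22,0)–(24,10): clear
  edge (24,10)–(14,5): clear
  midpoint (7/2,7) outside
  → clear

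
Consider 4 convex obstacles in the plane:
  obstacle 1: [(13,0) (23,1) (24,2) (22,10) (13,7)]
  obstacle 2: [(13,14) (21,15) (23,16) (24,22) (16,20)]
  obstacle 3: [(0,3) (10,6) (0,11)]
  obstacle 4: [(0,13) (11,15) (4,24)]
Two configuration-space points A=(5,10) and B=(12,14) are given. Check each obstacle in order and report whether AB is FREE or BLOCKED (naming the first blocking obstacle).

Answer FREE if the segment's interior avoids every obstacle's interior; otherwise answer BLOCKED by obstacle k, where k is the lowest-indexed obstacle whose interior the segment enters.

Obstacle 1 [(13,0) (23,1) (24,2) (22,10) (13,7)]:
  edge (13,0)–(23,1): clear
  edge (23,1)–(24,2): clear
  edge (24,2)–(22,10): clear
  edge (22,10)–(13,7): clear
  edge (13,7)–(13,0): clear
  midpoint (17/2,12) outside
  → clear
Obstacle 2 [(13,14) (21,15) (23,16) (24,22) (16,20)]:
  edge (13,14)–(21,15): clear
  edge (21,15)–(23,16): clear
  edge (23,16)–(24,22): clear
  edge (24,22)–(16,20): clear
  edge (16,20)–(13,14): clear
  midpoint (17/2,12) outside
  → clear
Obstacle 3 [(0,3) (10,6) (0,11)]:
  edge (0,3)–(10,6): clear
  edge (10,6)–(0,11): clear
  edge (0,11)–(0,3): clear
  midpoint (17/2,12) outside
  → clear
Obstacle 4 [(0,13) (11,15) (4,24)]:
  edge (0,13)–(11,15): clear
  edge (11,15)–(4,24): clear
  edge (4,24)–(0,13): clear
  midpoint (17/2,12) outside
  → clear

FREE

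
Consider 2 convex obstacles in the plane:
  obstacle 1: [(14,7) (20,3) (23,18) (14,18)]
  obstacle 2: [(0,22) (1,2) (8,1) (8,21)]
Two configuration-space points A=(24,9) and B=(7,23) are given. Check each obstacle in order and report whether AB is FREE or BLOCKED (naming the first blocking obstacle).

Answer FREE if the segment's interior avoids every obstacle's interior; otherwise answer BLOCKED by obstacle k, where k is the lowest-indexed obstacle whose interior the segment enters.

Obstacle 1 [(14,7) (20,3) (23,18) (14,18)]:
  edge (14,7)–(20,3): clear
  edge (20,3)–(23,18): crosses AB
  edge (23,18)–(14,18): clear
  edge (14,18)–(14,7): crosses AB
  → BLOCKED
Obstacle 2 [(0,22) (1,2) (8,1) (8,21)]:
  edge (0,22)–(1,2): clear
  edge (1,2)–(8,1): clear
  edge (8,1)–(8,21): clear
  edge (8,21)–(0,22): clear
  midpoint (31/2,16) outside
  → clear

BLOCKED by obstacle 1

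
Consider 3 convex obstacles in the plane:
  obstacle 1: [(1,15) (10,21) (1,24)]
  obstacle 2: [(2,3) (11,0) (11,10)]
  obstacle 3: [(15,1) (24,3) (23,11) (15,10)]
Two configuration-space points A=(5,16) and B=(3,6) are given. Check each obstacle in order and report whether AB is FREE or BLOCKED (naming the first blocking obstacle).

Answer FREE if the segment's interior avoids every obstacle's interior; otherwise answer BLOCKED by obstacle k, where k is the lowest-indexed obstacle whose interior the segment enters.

Obstacle 1 [(1,15) (10,21) (1,24)]:
  edge (1,15)–(10,21): clear
  edge (10,21)–(1,24): clear
  edge (1,24)–(1,15): clear
  midpoint (4,11) outside
  → clear
Obstacle 2 [(2,3) (11,0) (11,10)]:
  edge (2,3)–(11,0): clear
  edge (11,0)–(11,10): clear
  edge (11,10)–(2,3): clear
  midpoint (4,11) outside
  → clear
Obstacle 3 [(15,1) (24,3) (23,11) (15,10)]:
  edge (15,1)–(24,3): clear
  edge (24,3)–(23,11): clear
  edge (23,11)–(15,10): clear
  edge (15,10)–(15,1): clear
  midpoint (4,11) outside
  → clear

FREE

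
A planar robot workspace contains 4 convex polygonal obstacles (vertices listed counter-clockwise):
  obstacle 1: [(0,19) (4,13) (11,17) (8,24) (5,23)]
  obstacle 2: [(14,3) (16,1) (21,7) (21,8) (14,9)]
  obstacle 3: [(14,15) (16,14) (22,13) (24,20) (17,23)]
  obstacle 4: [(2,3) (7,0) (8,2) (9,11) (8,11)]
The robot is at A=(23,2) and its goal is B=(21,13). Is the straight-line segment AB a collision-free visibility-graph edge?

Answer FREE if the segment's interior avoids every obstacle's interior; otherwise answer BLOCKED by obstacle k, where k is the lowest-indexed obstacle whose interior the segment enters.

FREE

Obstacle 1 [(0,19) (4,13) (11,17) (8,24) (5,23)]:
  edge (0,19)–(4,13): clear
  edge (4,13)–(11,17): clear
  edge (11,17)–(8,24): clear
  edge (8,24)–(5,23): clear
  edge (5,23)–(0,19): clear
  midpoint (22,15/2) outside
  → clear
Obstacle 2 [(14,3) (16,1) (21,7) (21,8) (14,9)]:
  edge (14,3)–(16,1): clear
  edge (16,1)–(21,7): clear
  edge (21,7)–(21,8): clear
  edge (21,8)–(14,9): clear
  edge (14,9)–(14,3): clear
  midpoint (22,15/2) outside
  → clear
Obstacle 3 [(14,15) (16,14) (22,13) (24,20) (17,23)]:
  edge (14,15)–(16,14): clear
  edge (16,14)–(22,13): clear
  edge (22,13)–(24,20): clear
  edge (24,20)–(17,23): clear
  edge (17,23)–(14,15): clear
  midpoint (22,15/2) outside
  → clear
Obstacle 4 [(2,3) (7,0) (8,2) (9,11) (8,11)]:
  edge (2,3)–(7,0): clear
  edge (7,0)–(8,2): clear
  edge (8,2)–(9,11): clear
  edge (9,11)–(8,11): clear
  edge (8,11)–(2,3): clear
  midpoint (22,15/2) outside
  → clear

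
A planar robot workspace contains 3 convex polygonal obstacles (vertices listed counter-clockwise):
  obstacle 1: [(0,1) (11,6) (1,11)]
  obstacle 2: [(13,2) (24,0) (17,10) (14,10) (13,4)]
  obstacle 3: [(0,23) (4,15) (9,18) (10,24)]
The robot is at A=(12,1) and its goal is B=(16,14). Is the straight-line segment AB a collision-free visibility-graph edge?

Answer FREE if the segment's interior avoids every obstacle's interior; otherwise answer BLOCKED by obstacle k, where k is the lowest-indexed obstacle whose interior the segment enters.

Obstacle 1 [(0,1) (11,6) (1,11)]:
  edge (0,1)–(11,6): clear
  edge (11,6)–(1,11): clear
  edge (1,11)–(0,1): clear
  midpoint (14,15/2) outside
  → clear
Obstacle 2 [(13,2) (24,0) (17,10) (14,10) (13,4)]:
  edge (13,2)–(24,0): clear
  edge (24,0)–(17,10): clear
  edge (17,10)–(14,10): crosses AB
  edge (14,10)–(13,4): crosses AB
  edge (13,4)–(13,2): clear
  → BLOCKED
Obstacle 3 [(0,23) (4,15) (9,18) (10,24)]:
  edge (0,23)–(4,15): clear
  edge (4,15)–(9,18): clear
  edge (9,18)–(10,24): clear
  edge (10,24)–(0,23): clear
  midpoint (14,15/2) outside
  → clear

BLOCKED by obstacle 2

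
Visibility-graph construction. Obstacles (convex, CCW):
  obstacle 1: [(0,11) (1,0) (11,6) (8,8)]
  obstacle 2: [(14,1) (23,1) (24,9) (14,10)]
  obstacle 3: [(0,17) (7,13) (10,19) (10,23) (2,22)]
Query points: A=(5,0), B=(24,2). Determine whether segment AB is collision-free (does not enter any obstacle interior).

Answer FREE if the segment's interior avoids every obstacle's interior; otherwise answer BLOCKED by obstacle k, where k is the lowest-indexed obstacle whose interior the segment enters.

Obstacle 1 [(0,11) (1,0) (11,6) (8,8)]:
  edge (0,11)–(1,0): clear
  edge (1,0)–(11,6): clear
  edge (11,6)–(8,8): clear
  edge (8,8)–(0,11): clear
  midpoint (29/2,1) outside
  → clear
Obstacle 2 [(14,1) (23,1) (24,9) (14,10)]:
  edge (14,1)–(23,1): crosses AB
  edge (23,1)–(24,9): crosses AB
  edge (24,9)–(14,10): clear
  edge (14,10)–(14,1): clear
  → BLOCKED
Obstacle 3 [(0,17) (7,13) (10,19) (10,23) (2,22)]:
  edge (0,17)–(7,13): clear
  edge (7,13)–(10,19): clear
  edge (10,19)–(10,23): clear
  edge (10,23)–(2,22): clear
  edge (2,22)–(0,17): clear
  midpoint (29/2,1) outside
  → clear

BLOCKED by obstacle 2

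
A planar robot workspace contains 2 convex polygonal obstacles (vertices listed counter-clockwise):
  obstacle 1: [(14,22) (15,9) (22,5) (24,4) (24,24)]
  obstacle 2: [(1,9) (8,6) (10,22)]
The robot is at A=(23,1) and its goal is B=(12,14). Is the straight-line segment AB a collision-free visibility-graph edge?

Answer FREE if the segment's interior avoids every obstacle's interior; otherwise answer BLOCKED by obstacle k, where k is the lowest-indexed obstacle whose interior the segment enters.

Obstacle 1 [(14,22) (15,9) (22,5) (24,4) (24,24)]:
  edge (14,22)–(15,9): crosses AB
  edge (15,9)–(22,5): crosses AB
  edge (22,5)–(24,4): clear
  edge (24,4)–(24,24): clear
  edge (24,24)–(14,22): clear
  → BLOCKED
Obstacle 2 [(1,9) (8,6) (10,22)]:
  edge (1,9)–(8,6): clear
  edge (8,6)–(10,22): clear
  edge (10,22)–(1,9): clear
  midpoint (35/2,15/2) outside
  → clear

BLOCKED by obstacle 1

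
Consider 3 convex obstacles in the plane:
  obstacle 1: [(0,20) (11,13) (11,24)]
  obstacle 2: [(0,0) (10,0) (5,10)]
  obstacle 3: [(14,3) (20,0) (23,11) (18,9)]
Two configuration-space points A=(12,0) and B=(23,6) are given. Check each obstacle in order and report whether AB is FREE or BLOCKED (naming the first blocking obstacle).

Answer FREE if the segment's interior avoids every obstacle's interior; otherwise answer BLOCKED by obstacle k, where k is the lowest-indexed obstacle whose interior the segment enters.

Obstacle 1 [(0,20) (11,13) (11,24)]:
  edge (0,20)–(11,13): clear
  edge (11,13)–(11,24): clear
  edge (11,24)–(0,20): clear
  midpoint (35/2,3) outside
  → clear
Obstacle 2 [(0,0) (10,0) (5,10)]:
  edge (0,0)–(10,0): clear
  edge (10,0)–(5,10): clear
  edge (5,10)–(0,0): clear
  midpoint (35/2,3) outside
  → clear
Obstacle 3 [(14,3) (20,0) (23,11) (18,9)]:
  edge (14,3)–(20,0): crosses AB
  edge (20,0)–(23,11): crosses AB
  edge (23,11)–(18,9): clear
  edge (18,9)–(14,3): clear
  → BLOCKED

BLOCKED by obstacle 3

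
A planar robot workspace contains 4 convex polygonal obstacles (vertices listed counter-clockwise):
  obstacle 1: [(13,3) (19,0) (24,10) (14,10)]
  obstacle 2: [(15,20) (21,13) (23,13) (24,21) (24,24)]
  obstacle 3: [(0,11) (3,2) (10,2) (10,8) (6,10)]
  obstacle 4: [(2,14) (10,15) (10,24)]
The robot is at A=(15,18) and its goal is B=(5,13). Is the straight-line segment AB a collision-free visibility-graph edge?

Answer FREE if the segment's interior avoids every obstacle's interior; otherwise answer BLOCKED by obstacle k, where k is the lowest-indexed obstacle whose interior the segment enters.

BLOCKED by obstacle 4

Obstacle 1 [(13,3) (19,0) (24,10) (14,10)]:
  edge (13,3)–(19,0): clear
  edge (19,0)–(24,10): clear
  edge (24,10)–(14,10): clear
  edge (14,10)–(13,3): clear
  midpoint (10,31/2) outside
  → clear
Obstacle 2 [(15,20) (21,13) (23,13) (24,21) (24,24)]:
  edge (15,20)–(21,13): clear
  edge (21,13)–(23,13): clear
  edge (23,13)–(24,21): clear
  edge (24,21)–(24,24): clear
  edge (24,24)–(15,20): clear
  midpoint (10,31/2) outside
  → clear
Obstacle 3 [(0,11) (3,2) (10,2) (10,8) (6,10)]:
  edge (0,11)–(3,2): clear
  edge (3,2)–(10,2): clear
  edge (10,2)–(10,8): clear
  edge (10,8)–(6,10): clear
  edge (6,10)–(0,11): clear
  midpoint (10,31/2) outside
  → clear
Obstacle 4 [(2,14) (10,15) (10,24)]:
  edge (2,14)–(10,15): crosses AB
  edge (10,15)–(10,24): crosses AB
  edge (10,24)–(2,14): clear
  → BLOCKED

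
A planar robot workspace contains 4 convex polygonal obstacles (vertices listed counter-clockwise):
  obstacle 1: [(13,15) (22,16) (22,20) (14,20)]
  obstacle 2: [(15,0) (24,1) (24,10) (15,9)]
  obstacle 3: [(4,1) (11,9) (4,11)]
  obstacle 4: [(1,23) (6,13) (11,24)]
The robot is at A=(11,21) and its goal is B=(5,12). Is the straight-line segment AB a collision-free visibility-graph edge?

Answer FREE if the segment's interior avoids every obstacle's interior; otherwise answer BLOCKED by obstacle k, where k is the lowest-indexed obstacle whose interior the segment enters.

Obstacle 1 [(13,15) (22,16) (22,20) (14,20)]:
  edge (13,15)–(22,16): clear
  edge (22,16)–(22,20): clear
  edge (22,20)–(14,20): clear
  edge (14,20)–(13,15): clear
  midpoint (8,33/2) outside
  → clear
Obstacle 2 [(15,0) (24,1) (24,10) (15,9)]:
  edge (15,0)–(24,1): clear
  edge (24,1)–(24,10): clear
  edge (24,10)–(15,9): clear
  edge (15,9)–(15,0): clear
  midpoint (8,33/2) outside
  → clear
Obstacle 3 [(4,1) (11,9) (4,11)]:
  edge (4,1)–(11,9): clear
  edge (11,9)–(4,11): clear
  edge (4,11)–(4,1): clear
  midpoint (8,33/2) outside
  → clear
Obstacle 4 [(1,23) (6,13) (11,24)]:
  edge (1,23)–(6,13): crosses AB
  edge (6,13)–(11,24): crosses AB
  edge (11,24)–(1,23): clear
  → BLOCKED

BLOCKED by obstacle 4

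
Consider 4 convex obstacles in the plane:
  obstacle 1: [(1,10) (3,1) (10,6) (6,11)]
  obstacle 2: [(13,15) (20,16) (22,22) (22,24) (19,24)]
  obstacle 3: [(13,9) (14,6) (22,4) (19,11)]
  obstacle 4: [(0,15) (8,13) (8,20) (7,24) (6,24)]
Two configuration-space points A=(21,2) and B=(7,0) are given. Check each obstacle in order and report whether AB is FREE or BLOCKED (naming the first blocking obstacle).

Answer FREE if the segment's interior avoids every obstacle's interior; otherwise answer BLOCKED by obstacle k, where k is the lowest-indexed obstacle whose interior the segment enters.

FREE

Obstacle 1 [(1,10) (3,1) (10,6) (6,11)]:
  edge (1,10)–(3,1): clear
  edge (3,1)–(10,6): clear
  edge (10,6)–(6,11): clear
  edge (6,11)–(1,10): clear
  midpoint (14,1) outside
  → clear
Obstacle 2 [(13,15) (20,16) (22,22) (22,24) (19,24)]:
  edge (13,15)–(20,16): clear
  edge (20,16)–(22,22): clear
  edge (22,22)–(22,24): clear
  edge (22,24)–(19,24): clear
  edge (19,24)–(13,15): clear
  midpoint (14,1) outside
  → clear
Obstacle 3 [(13,9) (14,6) (22,4) (19,11)]:
  edge (13,9)–(14,6): clear
  edge (14,6)–(22,4): clear
  edge (22,4)–(19,11): clear
  edge (19,11)–(13,9): clear
  midpoint (14,1) outside
  → clear
Obstacle 4 [(0,15) (8,13) (8,20) (7,24) (6,24)]:
  edge (0,15)–(8,13): clear
  edge (8,13)–(8,20): clear
  edge (8,20)–(7,24): clear
  edge (7,24)–(6,24): clear
  edge (6,24)–(0,15): clear
  midpoint (14,1) outside
  → clear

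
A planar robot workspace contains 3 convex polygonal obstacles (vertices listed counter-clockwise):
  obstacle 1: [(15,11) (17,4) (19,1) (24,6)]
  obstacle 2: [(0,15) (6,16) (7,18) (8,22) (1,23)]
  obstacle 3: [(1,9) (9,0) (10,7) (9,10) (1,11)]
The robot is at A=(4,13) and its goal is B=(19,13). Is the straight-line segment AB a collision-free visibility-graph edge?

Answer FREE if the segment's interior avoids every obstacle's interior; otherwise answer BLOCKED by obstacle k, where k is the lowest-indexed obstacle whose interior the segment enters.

Obstacle 1 [(15,11) (17,4) (19,1) (24,6)]:
  edge (15,11)–(17,4): clear
  edge (17,4)–(19,1): clear
  edge (19,1)–(24,6): clear
  edge (24,6)–(15,11): clear
  midpoint (23/2,13) outside
  → clear
Obstacle 2 [(0,15) (6,16) (7,18) (8,22) (1,23)]:
  edge (0,15)–(6,16): clear
  edge (6,16)–(7,18): clear
  edge (7,18)–(8,22): clear
  edge (8,22)–(1,23): clear
  edge (1,23)–(0,15): clear
  midpoint (23/2,13) outside
  → clear
Obstacle 3 [(1,9) (9,0) (10,7) (9,10) (1,11)]:
  edge (1,9)–(9,0): clear
  edge (9,0)–(10,7): clear
  edge (10,7)–(9,10): clear
  edge (9,10)–(1,11): clear
  edge (1,11)–(1,9): clear
  midpoint (23/2,13) outside
  → clear

FREE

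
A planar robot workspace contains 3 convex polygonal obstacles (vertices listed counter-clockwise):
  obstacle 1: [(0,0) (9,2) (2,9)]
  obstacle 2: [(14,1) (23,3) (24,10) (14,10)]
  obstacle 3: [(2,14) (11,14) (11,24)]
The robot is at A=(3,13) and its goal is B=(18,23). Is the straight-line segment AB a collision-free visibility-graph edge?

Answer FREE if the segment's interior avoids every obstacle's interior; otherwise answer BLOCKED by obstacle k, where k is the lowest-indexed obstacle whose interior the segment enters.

Obstacle 1 [(0,0) (9,2) (2,9)]:
  edge (0,0)–(9,2): clear
  edge (9,2)–(2,9): clear
  edge (2,9)–(0,0): clear
  midpoint (21/2,18) outside
  → clear
Obstacle 2 [(14,1) (23,3) (24,10) (14,10)]:
  edge (14,1)–(23,3): clear
  edge (23,3)–(24,10): clear
  edge (24,10)–(14,10): clear
  edge (14,10)–(14,1): clear
  midpoint (21/2,18) outside
  → clear
Obstacle 3 [(2,14) (11,14) (11,24)]:
  edge (2,14)–(11,14): crosses AB
  edge (11,14)–(11,24): crosses AB
  edge (11,24)–(2,14): clear
  → BLOCKED

BLOCKED by obstacle 3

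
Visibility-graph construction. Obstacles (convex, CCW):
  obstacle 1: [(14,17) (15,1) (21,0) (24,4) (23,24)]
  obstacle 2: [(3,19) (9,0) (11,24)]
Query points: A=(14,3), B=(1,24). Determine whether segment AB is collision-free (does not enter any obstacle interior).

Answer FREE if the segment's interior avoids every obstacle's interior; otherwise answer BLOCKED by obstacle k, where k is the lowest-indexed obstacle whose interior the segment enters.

BLOCKED by obstacle 2

Obstacle 1 [(14,17) (15,1) (21,0) (24,4) (23,24)]:
  edge (14,17)–(15,1): clear
  edge (15,1)–(21,0): clear
  edge (21,0)–(24,4): clear
  edge (24,4)–(23,24): clear
  edge (23,24)–(14,17): clear
  midpoint (15/2,27/2) outside
  → clear
Obstacle 2 [(3,19) (9,0) (11,24)]:
  edge (3,19)–(9,0): clear
  edge (9,0)–(11,24): crosses AB
  edge (11,24)–(3,19): crosses AB
  → BLOCKED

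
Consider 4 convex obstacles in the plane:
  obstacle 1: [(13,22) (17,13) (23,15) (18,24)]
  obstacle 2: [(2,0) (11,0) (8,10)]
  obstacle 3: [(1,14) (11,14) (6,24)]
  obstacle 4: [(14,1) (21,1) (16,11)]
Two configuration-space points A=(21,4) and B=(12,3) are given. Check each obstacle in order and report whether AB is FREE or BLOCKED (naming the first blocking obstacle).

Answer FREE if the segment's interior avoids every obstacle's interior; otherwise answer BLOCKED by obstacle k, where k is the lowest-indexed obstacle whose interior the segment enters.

Obstacle 1 [(13,22) (17,13) (23,15) (18,24)]:
  edge (13,22)–(17,13): clear
  edge (17,13)–(23,15): clear
  edge (23,15)–(18,24): clear
  edge (18,24)–(13,22): clear
  midpoint (33/2,7/2) outside
  → clear
Obstacle 2 [(2,0) (11,0) (8,10)]:
  edge (2,0)–(11,0): clear
  edge (11,0)–(8,10): clear
  edge (8,10)–(2,0): clear
  midpoint (33/2,7/2) outside
  → clear
Obstacle 3 [(1,14) (11,14) (6,24)]:
  edge (1,14)–(11,14): clear
  edge (11,14)–(6,24): clear
  edge (6,24)–(1,14): clear
  midpoint (33/2,7/2) outside
  → clear
Obstacle 4 [(14,1) (21,1) (16,11)]:
  edge (14,1)–(21,1): clear
  edge (21,1)–(16,11): crosses AB
  edge (16,11)–(14,1): crosses AB
  → BLOCKED

BLOCKED by obstacle 4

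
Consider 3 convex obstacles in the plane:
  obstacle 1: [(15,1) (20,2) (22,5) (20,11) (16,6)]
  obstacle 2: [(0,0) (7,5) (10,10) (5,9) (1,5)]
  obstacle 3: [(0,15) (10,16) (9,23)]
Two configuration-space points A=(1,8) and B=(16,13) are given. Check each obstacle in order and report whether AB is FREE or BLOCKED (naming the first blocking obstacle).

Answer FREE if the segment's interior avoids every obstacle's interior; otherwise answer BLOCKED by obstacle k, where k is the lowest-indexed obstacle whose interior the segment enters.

FREE

Obstacle 1 [(15,1) (20,2) (22,5) (20,11) (16,6)]:
  edge (15,1)–(20,2): clear
  edge (20,2)–(22,5): clear
  edge (22,5)–(20,11): clear
  edge (20,11)–(16,6): clear
  edge (16,6)–(15,1): clear
  midpoint (17/2,21/2) outside
  → clear
Obstacle 2 [(0,0) (7,5) (10,10) (5,9) (1,5)]:
  edge (0,0)–(7,5): clear
  edge (7,5)–(10,10): clear
  edge (10,10)–(5,9): clear
  edge (5,9)–(1,5): clear
  edge (1,5)–(0,0): clear
  midpoint (17/2,21/2) outside
  → clear
Obstacle 3 [(0,15) (10,16) (9,23)]:
  edge (0,15)–(10,16): clear
  edge (10,16)–(9,23): clear
  edge (9,23)–(0,15): clear
  midpoint (17/2,21/2) outside
  → clear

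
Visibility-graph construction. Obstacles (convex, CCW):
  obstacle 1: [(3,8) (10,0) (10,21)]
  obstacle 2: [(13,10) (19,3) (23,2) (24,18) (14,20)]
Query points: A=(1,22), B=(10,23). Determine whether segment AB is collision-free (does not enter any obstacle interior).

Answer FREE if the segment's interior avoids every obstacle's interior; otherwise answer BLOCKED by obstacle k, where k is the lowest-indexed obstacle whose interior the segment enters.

Obstacle 1 [(3,8) (10,0) (10,21)]:
  edge (3,8)–(10,0): clear
  edge (10,0)–(10,21): clear
  edge (10,21)–(3,8): clear
  midpoint (11/2,45/2) outside
  → clear
Obstacle 2 [(13,10) (19,3) (23,2) (24,18) (14,20)]:
  edge (13,10)–(19,3): clear
  edge (19,3)–(23,2): clear
  edge (23,2)–(24,18): clear
  edge (24,18)–(14,20): clear
  edge (14,20)–(13,10): clear
  midpoint (11/2,45/2) outside
  → clear

FREE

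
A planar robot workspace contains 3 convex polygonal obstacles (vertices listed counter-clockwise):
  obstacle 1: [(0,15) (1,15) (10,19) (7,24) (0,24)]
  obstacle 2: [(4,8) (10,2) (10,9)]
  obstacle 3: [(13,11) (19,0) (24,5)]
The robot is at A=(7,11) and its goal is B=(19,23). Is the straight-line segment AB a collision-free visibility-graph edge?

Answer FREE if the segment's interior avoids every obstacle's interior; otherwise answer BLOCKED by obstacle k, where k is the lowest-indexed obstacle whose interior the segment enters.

Obstacle 1 [(0,15) (1,15) (10,19) (7,24) (0,24)]:
  edge (0,15)–(1,15): clear
  edge (1,15)–(10,19): clear
  edge (10,19)–(7,24): clear
  edge (7,24)–(0,24): clear
  edge (0,24)–(0,15): clear
  midpoint (13,17) outside
  → clear
Obstacle 2 [(4,8) (10,2) (10,9)]:
  edge (4,8)–(10,2): clear
  edge (10,2)–(10,9): clear
  edge (10,9)–(4,8): clear
  midpoint (13,17) outside
  → clear
Obstacle 3 [(13,11) (19,0) (24,5)]:
  edge (13,11)–(19,0): clear
  edge (19,0)–(24,5): clear
  edge (24,5)–(13,11): clear
  midpoint (13,17) outside
  → clear

FREE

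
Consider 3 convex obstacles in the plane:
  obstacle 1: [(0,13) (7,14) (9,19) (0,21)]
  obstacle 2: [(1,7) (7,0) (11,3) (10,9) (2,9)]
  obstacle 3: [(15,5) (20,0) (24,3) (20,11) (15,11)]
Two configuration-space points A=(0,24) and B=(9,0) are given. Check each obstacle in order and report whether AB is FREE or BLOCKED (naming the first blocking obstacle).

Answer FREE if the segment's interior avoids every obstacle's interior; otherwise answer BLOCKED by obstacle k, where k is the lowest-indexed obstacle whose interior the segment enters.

Obstacle 1 [(0,13) (7,14) (9,19) (0,21)]:
  edge (0,13)–(7,14): crosses AB
  edge (7,14)–(9,19): clear
  edge (9,19)–(0,21): crosses AB
  edge (0,21)–(0,13): clear
  → BLOCKED
Obstacle 2 [(1,7) (7,0) (11,3) (10,9) (2,9)]:
  edge (1,7)–(7,0): clear
  edge (7,0)–(11,3): crosses AB
  edge (11,3)–(10,9): clear
  edge (10,9)–(2,9): crosses AB
  edge (2,9)–(1,7): clear
  → BLOCKED
Obstacle 3 [(15,5) (20,0) (24,3) (20,11) (15,11)]:
  edge (15,5)–(20,0): clear
  edge (20,0)–(24,3): clear
  edge (24,3)–(20,11): clear
  edge (20,11)–(15,11): clear
  edge (15,11)–(15,5): clear
  midpoint (9/2,12) outside
  → clear

BLOCKED by obstacle 1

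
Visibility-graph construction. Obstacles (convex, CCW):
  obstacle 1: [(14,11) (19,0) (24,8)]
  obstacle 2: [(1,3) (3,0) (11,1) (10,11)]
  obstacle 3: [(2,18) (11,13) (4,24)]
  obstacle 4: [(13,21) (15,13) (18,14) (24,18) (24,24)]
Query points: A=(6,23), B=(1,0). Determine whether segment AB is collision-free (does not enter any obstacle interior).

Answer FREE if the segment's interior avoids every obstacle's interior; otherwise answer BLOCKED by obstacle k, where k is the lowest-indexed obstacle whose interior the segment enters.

BLOCKED by obstacle 2

Obstacle 1 [(14,11) (19,0) (24,8)]:
  edge (14,11)–(19,0): clear
  edge (19,0)–(24,8): clear
  edge (24,8)–(14,11): clear
  midpoint (7/2,23/2) outside
  → clear
Obstacle 2 [(1,3) (3,0) (11,1) (10,11)]:
  edge (1,3)–(3,0): crosses AB
  edge (3,0)–(11,1): clear
  edge (11,1)–(10,11): clear
  edge (10,11)–(1,3): crosses AB
  → BLOCKED
Obstacle 3 [(2,18) (11,13) (4,24)]:
  edge (2,18)–(11,13): crosses AB
  edge (11,13)–(4,24): crosses AB
  edge (4,24)–(2,18): clear
  → BLOCKED
Obstacle 4 [(13,21) (15,13) (18,14) (24,18) (24,24)]:
  edge (13,21)–(15,13): clear
  edge (15,13)–(18,14): clear
  edge (18,14)–(24,18): clear
  edge (24,18)–(24,24): clear
  edge (24,24)–(13,21): clear
  midpoint (7/2,23/2) outside
  → clear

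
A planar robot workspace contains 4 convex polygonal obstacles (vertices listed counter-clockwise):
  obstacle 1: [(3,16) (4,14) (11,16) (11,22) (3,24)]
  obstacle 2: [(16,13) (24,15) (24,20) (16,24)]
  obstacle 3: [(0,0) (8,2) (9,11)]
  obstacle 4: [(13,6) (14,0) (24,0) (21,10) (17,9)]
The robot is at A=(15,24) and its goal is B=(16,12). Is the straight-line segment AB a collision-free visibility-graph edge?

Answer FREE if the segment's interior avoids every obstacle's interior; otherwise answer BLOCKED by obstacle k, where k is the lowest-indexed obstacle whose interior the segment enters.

FREE

Obstacle 1 [(3,16) (4,14) (11,16) (11,22) (3,24)]:
  edge (3,16)–(4,14): clear
  edge (4,14)–(11,16): clear
  edge (11,16)–(11,22): clear
  edge (11,22)–(3,24): clear
  edge (3,24)–(3,16): clear
  midpoint (31/2,18) outside
  → clear
Obstacle 2 [(16,13) (24,15) (24,20) (16,24)]:
  edge (16,13)–(24,15): clear
  edge (24,15)–(24,20): clear
  edge (24,20)–(16,24): clear
  edge (16,24)–(16,13): clear
  midpoint (31/2,18) outside
  → clear
Obstacle 3 [(0,0) (8,2) (9,11)]:
  edge (0,0)–(8,2): clear
  edge (8,2)–(9,11): clear
  edge (9,11)–(0,0): clear
  midpoint (31/2,18) outside
  → clear
Obstacle 4 [(13,6) (14,0) (24,0) (21,10) (17,9)]:
  edge (13,6)–(14,0): clear
  edge (14,0)–(24,0): clear
  edge (24,0)–(21,10): clear
  edge (21,10)–(17,9): clear
  edge (17,9)–(13,6): clear
  midpoint (31/2,18) outside
  → clear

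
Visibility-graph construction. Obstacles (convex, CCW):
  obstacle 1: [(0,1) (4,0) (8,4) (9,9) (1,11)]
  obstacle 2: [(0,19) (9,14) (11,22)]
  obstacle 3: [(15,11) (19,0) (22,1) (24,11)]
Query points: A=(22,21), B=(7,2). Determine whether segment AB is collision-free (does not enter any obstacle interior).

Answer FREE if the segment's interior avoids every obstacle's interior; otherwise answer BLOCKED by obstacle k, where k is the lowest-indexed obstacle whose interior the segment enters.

Obstacle 1 [(0,1) (4,0) (8,4) (9,9) (1,11)]:
  edge (0,1)–(4,0): clear
  edge (4,0)–(8,4): clear
  edge (8,4)–(9,9): clear
  edge (9,9)–(1,11): clear
  edge (1,11)–(0,1): clear
  midpoint (29/2,23/2) outside
  → clear
Obstacle 2 [(0,19) (9,14) (11,22)]:
  edge (0,19)–(9,14): clear
  edge (9,14)–(11,22): clear
  edge (11,22)–(0,19): clear
  midpoint (29/2,23/2) outside
  → clear
Obstacle 3 [(15,11) (19,0) (22,1) (24,11)]:
  edge (15,11)–(19,0): clear
  edge (19,0)–(22,1): clear
  edge (22,1)–(24,11): clear
  edge (24,11)–(15,11): clear
  midpoint (29/2,23/2) outside
  → clear

FREE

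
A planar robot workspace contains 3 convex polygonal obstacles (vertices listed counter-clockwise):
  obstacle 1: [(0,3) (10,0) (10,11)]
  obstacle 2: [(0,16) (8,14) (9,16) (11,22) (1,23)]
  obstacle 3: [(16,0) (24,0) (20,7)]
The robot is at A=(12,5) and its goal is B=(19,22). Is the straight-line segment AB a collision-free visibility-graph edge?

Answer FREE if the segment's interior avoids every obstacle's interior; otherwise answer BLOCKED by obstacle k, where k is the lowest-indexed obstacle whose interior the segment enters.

Obstacle 1 [(0,3) (10,0) (10,11)]:
  edge (0,3)–(10,0): clear
  edge (10,0)–(10,11): clear
  edge (10,11)–(0,3): clear
  midpoint (31/2,27/2) outside
  → clear
Obstacle 2 [(0,16) (8,14) (9,16) (11,22) (1,23)]:
  edge (0,16)–(8,14): clear
  edge (8,14)–(9,16): clear
  edge (9,16)–(11,22): clear
  edge (11,22)–(1,23): clear
  edge (1,23)–(0,16): clear
  midpoint (31/2,27/2) outside
  → clear
Obstacle 3 [(16,0) (24,0) (20,7)]:
  edge (16,0)–(24,0): clear
  edge (24,0)–(20,7): clear
  edge (20,7)–(16,0): clear
  midpoint (31/2,27/2) outside
  → clear

FREE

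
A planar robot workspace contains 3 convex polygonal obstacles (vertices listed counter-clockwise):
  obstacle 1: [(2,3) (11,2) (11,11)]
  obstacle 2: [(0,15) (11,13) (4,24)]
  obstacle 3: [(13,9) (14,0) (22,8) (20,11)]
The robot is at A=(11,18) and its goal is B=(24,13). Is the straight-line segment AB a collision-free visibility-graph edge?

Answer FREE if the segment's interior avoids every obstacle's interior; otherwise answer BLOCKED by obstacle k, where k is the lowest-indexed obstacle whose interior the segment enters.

Obstacle 1 [(2,3) (11,2) (11,11)]:
  edge (2,3)–(11,2): clear
  edge (11,2)–(11,11): clear
  edge (11,11)–(2,3): clear
  midpoint (35/2,31/2) outside
  → clear
Obstacle 2 [(0,15) (11,13) (4,24)]:
  edge (0,15)–(11,13): clear
  edge (11,13)–(4,24): clear
  edge (4,24)–(0,15): clear
  midpoint (35/2,31/2) outside
  → clear
Obstacle 3 [(13,9) (14,0) (22,8) (20,11)]:
  edge (13,9)–(14,0): clear
  edge (14,0)–(22,8): clear
  edge (22,8)–(20,11): clear
  edge (20,11)–(13,9): clear
  midpoint (35/2,31/2) outside
  → clear

FREE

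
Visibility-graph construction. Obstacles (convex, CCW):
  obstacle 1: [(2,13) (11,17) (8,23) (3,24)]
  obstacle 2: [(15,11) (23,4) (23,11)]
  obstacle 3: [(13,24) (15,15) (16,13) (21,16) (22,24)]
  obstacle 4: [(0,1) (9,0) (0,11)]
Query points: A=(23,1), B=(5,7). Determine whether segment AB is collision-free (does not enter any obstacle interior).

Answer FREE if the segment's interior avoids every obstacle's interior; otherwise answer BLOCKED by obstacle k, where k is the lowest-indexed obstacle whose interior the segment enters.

FREE

Obstacle 1 [(2,13) (11,17) (8,23) (3,24)]:
  edge (2,13)–(11,17): clear
  edge (11,17)–(8,23): clear
  edge (8,23)–(3,24): clear
  edge (3,24)–(2,13): clear
  midpoint (14,4) outside
  → clear
Obstacle 2 [(15,11) (23,4) (23,11)]:
  edge (15,11)–(23,4): clear
  edge (23,4)–(23,11): clear
  edge (23,11)–(15,11): clear
  midpoint (14,4) outside
  → clear
Obstacle 3 [(13,24) (15,15) (16,13) (21,16) (22,24)]:
  edge (13,24)–(15,15): clear
  edge (15,15)–(16,13): clear
  edge (16,13)–(21,16): clear
  edge (21,16)–(22,24): clear
  edge (22,24)–(13,24): clear
  midpoint (14,4) outside
  → clear
Obstacle 4 [(0,1) (9,0) (0,11)]:
  edge (0,1)–(9,0): clear
  edge (9,0)–(0,11): clear
  edge (0,11)–(0,1): clear
  midpoint (14,4) outside
  → clear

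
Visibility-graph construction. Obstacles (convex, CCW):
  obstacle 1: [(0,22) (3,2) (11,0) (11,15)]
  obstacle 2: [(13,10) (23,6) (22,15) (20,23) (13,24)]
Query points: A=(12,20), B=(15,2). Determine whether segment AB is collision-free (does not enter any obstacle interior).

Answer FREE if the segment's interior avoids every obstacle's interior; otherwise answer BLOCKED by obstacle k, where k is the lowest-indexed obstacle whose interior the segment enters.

Obstacle 1 [(0,22) (3,2) (11,0) (11,15)]:
  edge (0,22)–(3,2): clear
  edge (3,2)–(11,0): clear
  edge (11,0)–(11,15): clear
  edge (11,15)–(0,22): clear
  midpoint (27/2,11) outside
  → clear
Obstacle 2 [(13,10) (23,6) (22,15) (20,23) (13,24)]:
  edge (13,10)–(23,6): crosses AB
  edge (23,6)–(22,15): clear
  edge (22,15)–(20,23): clear
  edge (20,23)–(13,24): clear
  edge (13,24)–(13,10): crosses AB
  → BLOCKED

BLOCKED by obstacle 2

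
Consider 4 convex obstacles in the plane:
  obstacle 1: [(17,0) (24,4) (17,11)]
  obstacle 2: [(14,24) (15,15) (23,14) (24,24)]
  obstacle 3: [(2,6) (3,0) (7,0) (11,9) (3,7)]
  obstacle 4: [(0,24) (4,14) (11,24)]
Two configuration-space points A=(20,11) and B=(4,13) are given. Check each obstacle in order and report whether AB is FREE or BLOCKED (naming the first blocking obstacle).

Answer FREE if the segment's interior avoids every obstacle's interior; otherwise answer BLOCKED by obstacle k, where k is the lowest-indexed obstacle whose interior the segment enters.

FREE

Obstacle 1 [(17,0) (24,4) (17,11)]:
  edge (17,0)–(24,4): clear
  edge (24,4)–(17,11): clear
  edge (17,11)–(17,0): clear
  midpoint (12,12) outside
  → clear
Obstacle 2 [(14,24) (15,15) (23,14) (24,24)]:
  edge (14,24)–(15,15): clear
  edge (15,15)–(23,14): clear
  edge (23,14)–(24,24): clear
  edge (24,24)–(14,24): clear
  midpoint (12,12) outside
  → clear
Obstacle 3 [(2,6) (3,0) (7,0) (11,9) (3,7)]:
  edge (2,6)–(3,0): clear
  edge (3,0)–(7,0): clear
  edge (7,0)–(11,9): clear
  edge (11,9)–(3,7): clear
  edge (3,7)–(2,6): clear
  midpoint (12,12) outside
  → clear
Obstacle 4 [(0,24) (4,14) (11,24)]:
  edge (0,24)–(4,14): clear
  edge (4,14)–(11,24): clear
  edge (11,24)–(0,24): clear
  midpoint (12,12) outside
  → clear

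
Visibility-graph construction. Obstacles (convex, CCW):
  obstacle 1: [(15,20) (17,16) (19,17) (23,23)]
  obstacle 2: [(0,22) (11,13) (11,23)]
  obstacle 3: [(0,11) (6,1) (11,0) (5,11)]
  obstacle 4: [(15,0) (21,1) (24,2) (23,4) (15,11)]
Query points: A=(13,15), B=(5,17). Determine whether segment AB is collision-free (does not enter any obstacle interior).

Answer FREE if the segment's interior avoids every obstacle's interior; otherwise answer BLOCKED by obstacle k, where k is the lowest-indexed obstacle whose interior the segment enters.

Obstacle 1 [(15,20) (17,16) (19,17) (23,23)]:
  edge (15,20)–(17,16): clear
  edge (17,16)–(19,17): clear
  edge (19,17)–(23,23): clear
  edge (23,23)–(15,20): clear
  midpoint (9,16) outside
  → clear
Obstacle 2 [(0,22) (11,13) (11,23)]:
  edge (0,22)–(11,13): crosses AB
  edge (11,13)–(11,23): crosses AB
  edge (11,23)–(0,22): clear
  → BLOCKED
Obstacle 3 [(0,11) (6,1) (11,0) (5,11)]:
  edge (0,11)–(6,1): clear
  edge (6,1)–(11,0): clear
  edge (11,0)–(5,11): clear
  edge (5,11)–(0,11): clear
  midpoint (9,16) outside
  → clear
Obstacle 4 [(15,0) (21,1) (24,2) (23,4) (15,11)]:
  edge (15,0)–(21,1): clear
  edge (21,1)–(24,2): clear
  edge (24,2)–(23,4): clear
  edge (23,4)–(15,11): clear
  edge (15,11)–(15,0): clear
  midpoint (9,16) outside
  → clear

BLOCKED by obstacle 2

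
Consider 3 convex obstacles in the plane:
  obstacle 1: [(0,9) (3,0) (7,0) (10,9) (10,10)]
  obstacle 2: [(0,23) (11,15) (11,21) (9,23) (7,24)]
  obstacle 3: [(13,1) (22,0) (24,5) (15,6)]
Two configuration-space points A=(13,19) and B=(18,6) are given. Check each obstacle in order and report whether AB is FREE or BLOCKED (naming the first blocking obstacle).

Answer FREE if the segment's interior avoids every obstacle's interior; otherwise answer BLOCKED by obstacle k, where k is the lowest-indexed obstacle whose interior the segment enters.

FREE

Obstacle 1 [(0,9) (3,0) (7,0) (10,9) (10,10)]:
  edge (0,9)–(3,0): clear
  edge (3,0)–(7,0): clear
  edge (7,0)–(10,9): clear
  edge (10,9)–(10,10): clear
  edge (10,10)–(0,9): clear
  midpoint (31/2,25/2) outside
  → clear
Obstacle 2 [(0,23) (11,15) (11,21) (9,23) (7,24)]:
  edge (0,23)–(11,15): clear
  edge (11,15)–(11,21): clear
  edge (11,21)–(9,23): clear
  edge (9,23)–(7,24): clear
  edge (7,24)–(0,23): clear
  midpoint (31/2,25/2) outside
  → clear
Obstacle 3 [(13,1) (22,0) (24,5) (15,6)]:
  edge (13,1)–(22,0): clear
  edge (22,0)–(24,5): clear
  edge (24,5)–(15,6): clear
  edge (15,6)–(13,1): clear
  midpoint (31/2,25/2) outside
  → clear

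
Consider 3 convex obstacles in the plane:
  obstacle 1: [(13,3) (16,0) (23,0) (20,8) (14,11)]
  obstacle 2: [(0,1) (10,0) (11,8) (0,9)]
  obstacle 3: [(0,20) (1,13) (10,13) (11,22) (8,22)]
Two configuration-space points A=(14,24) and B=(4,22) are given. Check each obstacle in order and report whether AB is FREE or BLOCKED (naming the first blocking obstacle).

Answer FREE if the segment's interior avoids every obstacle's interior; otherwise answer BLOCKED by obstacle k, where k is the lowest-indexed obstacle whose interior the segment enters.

FREE

Obstacle 1 [(13,3) (16,0) (23,0) (20,8) (14,11)]:
  edge (13,3)–(16,0): clear
  edge (16,0)–(23,0): clear
  edge (23,0)–(20,8): clear
  edge (20,8)–(14,11): clear
  edge (14,11)–(13,3): clear
  midpoint (9,23) outside
  → clear
Obstacle 2 [(0,1) (10,0) (11,8) (0,9)]:
  edge (0,1)–(10,0): clear
  edge (10,0)–(11,8): clear
  edge (11,8)–(0,9): clear
  edge (0,9)–(0,1): clear
  midpoint (9,23) outside
  → clear
Obstacle 3 [(0,20) (1,13) (10,13) (11,22) (8,22)]:
  edge (0,20)–(1,13): clear
  edge (1,13)–(10,13): clear
  edge (10,13)–(11,22): clear
  edge (11,22)–(8,22): clear
  edge (8,22)–(0,20): clear
  midpoint (9,23) outside
  → clear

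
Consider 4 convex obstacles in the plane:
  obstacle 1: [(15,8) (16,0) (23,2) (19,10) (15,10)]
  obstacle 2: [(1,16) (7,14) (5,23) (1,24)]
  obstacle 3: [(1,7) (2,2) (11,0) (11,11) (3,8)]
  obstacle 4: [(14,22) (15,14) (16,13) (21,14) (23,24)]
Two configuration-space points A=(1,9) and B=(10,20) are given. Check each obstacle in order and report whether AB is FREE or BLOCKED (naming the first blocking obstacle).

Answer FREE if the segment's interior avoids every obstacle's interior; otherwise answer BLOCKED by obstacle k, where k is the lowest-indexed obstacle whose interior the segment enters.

Obstacle 1 [(15,8) (16,0) (23,2) (19,10) (15,10)]:
  edge (15,8)–(16,0): clear
  edge (16,0)–(23,2): clear
  edge (23,2)–(19,10): clear
  edge (19,10)–(15,10): clear
  edge (15,10)–(15,8): clear
  midpoint (11/2,29/2) outside
  → clear
Obstacle 2 [(1,16) (7,14) (5,23) (1,24)]:
  edge (1,16)–(7,14): crosses AB
  edge (7,14)–(5,23): crosses AB
  edge (5,23)–(1,24): clear
  edge (1,24)–(1,16): clear
  → BLOCKED
Obstacle 3 [(1,7) (2,2) (11,0) (11,11) (3,8)]:
  edge (1,7)–(2,2): clear
  edge (2,2)–(11,0): clear
  edge (11,0)–(11,11): clear
  edge (11,11)–(3,8): clear
  edge (3,8)–(1,7): clear
  midpoint (11/2,29/2) outside
  → clear
Obstacle 4 [(14,22) (15,14) (16,13) (21,14) (23,24)]:
  edge (14,22)–(15,14): clear
  edge (15,14)–(16,13): clear
  edge (16,13)–(21,14): clear
  edge (21,14)–(23,24): clear
  edge (23,24)–(14,22): clear
  midpoint (11/2,29/2) outside
  → clear

BLOCKED by obstacle 2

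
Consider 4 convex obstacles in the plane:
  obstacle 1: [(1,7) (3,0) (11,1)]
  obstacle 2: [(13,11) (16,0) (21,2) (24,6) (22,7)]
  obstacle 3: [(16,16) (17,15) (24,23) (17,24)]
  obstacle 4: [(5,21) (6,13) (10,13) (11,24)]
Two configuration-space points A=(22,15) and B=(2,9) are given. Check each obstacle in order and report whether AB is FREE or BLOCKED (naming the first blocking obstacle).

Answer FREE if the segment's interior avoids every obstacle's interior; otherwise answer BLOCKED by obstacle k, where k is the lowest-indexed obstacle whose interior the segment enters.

FREE

Obstacle 1 [(1,7) (3,0) (11,1)]:
  edge (1,7)–(3,0): clear
  edge (3,0)–(11,1): clear
  edge (11,1)–(1,7): clear
  midpoint (12,12) outside
  → clear
Obstacle 2 [(13,11) (16,0) (21,2) (24,6) (22,7)]:
  edge (13,11)–(16,0): clear
  edge (16,0)–(21,2): clear
  edge (21,2)–(24,6): clear
  edge (24,6)–(22,7): clear
  edge (22,7)–(13,11): clear
  midpoint (12,12) outside
  → clear
Obstacle 3 [(16,16) (17,15) (24,23) (17,24)]:
  edge (16,16)–(17,15): clear
  edge (17,15)–(24,23): clear
  edge (24,23)–(17,24): clear
  edge (17,24)–(16,16): clear
  midpoint (12,12) outside
  → clear
Obstacle 4 [(5,21) (6,13) (10,13) (11,24)]:
  edge (5,21)–(6,13): clear
  edge (6,13)–(10,13): clear
  edge (10,13)–(11,24): clear
  edge (11,24)–(5,21): clear
  midpoint (12,12) outside
  → clear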